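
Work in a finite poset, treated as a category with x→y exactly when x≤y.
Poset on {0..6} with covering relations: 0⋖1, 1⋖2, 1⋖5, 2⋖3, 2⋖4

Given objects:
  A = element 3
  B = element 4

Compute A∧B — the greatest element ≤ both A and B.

Answer: A∧B = 2

Trace:
Lower bounds of A=3 and B=4: {0,1,2}
  0 <= 2
  1 <= 2
  2 <= 2
glb = 2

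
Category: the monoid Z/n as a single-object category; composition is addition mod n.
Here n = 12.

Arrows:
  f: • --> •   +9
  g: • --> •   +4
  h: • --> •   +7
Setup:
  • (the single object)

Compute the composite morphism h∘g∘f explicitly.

  0 +9≡9 +4≡1 +7≡8  (mod 12)
result: +8

Answer: +8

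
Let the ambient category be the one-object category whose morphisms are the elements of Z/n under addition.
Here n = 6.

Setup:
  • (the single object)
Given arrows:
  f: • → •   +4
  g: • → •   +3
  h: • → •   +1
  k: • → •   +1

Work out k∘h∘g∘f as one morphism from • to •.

  0 +4≡4 +3≡1 +1≡2 +1≡3  (mod 6)
composite: +3

Answer: +3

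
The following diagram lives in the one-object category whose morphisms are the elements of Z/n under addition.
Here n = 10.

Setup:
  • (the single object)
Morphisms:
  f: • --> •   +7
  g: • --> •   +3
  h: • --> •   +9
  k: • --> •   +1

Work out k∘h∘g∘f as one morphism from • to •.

Answer: +0

Derivation:
  0 +7≡7 +3≡0 +9≡9 +1≡0  (mod 10)
result: +0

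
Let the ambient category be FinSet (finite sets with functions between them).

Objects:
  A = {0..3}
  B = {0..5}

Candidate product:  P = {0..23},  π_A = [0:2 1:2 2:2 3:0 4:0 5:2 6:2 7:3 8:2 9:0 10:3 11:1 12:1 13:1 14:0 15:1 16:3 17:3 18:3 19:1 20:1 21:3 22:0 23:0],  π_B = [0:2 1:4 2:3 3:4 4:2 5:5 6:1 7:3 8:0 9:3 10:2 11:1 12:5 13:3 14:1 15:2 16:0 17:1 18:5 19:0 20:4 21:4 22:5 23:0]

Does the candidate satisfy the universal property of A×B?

|A|·|B| = 4·6 = 24;  |P| = 24
Check the pairing map k ↦ (π_A(k), π_B(k)):
  0 : (2,2)
  1 : (2,4)
  2 : (2,3)
  3 : (0,4)
  4 : (0,2)
  5 : (2,5)
  6 : (2,1)
  7 : (3,3)
  8 : (2,0)
  9 : (0,3)
  10 : (3,2)
  11 : (1,1)
  12 : (1,5)
  13 : (1,3)
  14 : (0,1)
  15 : (1,2)
  16 : (3,0)
  17 : (3,1)
  18 : (3,5)
  19 : (1,0)
  20 : (1,4)
  21 : (3,4)
  22 : (0,5)
  23 : (0,0)
distinct pairs in image: 24 / 24 needed
  → bijection onto A×B; projections well-typed.

Answer: VALID PRODUCT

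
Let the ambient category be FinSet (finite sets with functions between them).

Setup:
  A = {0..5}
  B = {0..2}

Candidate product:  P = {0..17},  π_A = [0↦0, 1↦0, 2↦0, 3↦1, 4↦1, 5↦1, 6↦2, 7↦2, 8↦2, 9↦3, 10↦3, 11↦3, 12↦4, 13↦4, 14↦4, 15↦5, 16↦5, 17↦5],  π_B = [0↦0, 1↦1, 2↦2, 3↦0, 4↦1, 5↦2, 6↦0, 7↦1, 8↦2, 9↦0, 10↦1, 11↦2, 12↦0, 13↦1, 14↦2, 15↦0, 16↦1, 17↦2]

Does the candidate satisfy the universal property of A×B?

Answer: VALID PRODUCT

Work:
|A|·|B| = 6·3 = 18;  |P| = 18
Check the pairing map k ↦ (π_A(k), π_B(k)):
  0 ↦ (0,0)
  1 ↦ (0,1)
  2 ↦ (0,2)
  3 ↦ (1,0)
  4 ↦ (1,1)
  5 ↦ (1,2)
  6 ↦ (2,0)
  7 ↦ (2,1)
  8 ↦ (2,2)
  9 ↦ (3,0)
  10 ↦ (3,1)
  11 ↦ (3,2)
  12 ↦ (4,0)
  13 ↦ (4,1)
  14 ↦ (4,2)
  15 ↦ (5,0)
  16 ↦ (5,1)
  17 ↦ (5,2)
distinct pairs in image: 18 / 18 needed
  → bijection onto A×B; projections well-typed.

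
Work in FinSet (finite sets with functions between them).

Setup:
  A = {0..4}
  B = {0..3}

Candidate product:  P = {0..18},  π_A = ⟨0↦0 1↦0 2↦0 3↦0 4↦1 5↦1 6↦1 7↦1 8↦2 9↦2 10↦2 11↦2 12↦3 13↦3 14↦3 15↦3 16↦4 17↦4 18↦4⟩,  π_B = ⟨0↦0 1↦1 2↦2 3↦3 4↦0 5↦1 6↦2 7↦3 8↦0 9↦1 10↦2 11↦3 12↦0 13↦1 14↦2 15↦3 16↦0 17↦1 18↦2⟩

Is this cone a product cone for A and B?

Answer: NOT A VALID PRODUCT — |P|=19 ≠ |A|·|B|=20

Work:
|A|·|B| = 5·4 = 20;  |P| = 19
  → cardinalities differ; no bijection possible.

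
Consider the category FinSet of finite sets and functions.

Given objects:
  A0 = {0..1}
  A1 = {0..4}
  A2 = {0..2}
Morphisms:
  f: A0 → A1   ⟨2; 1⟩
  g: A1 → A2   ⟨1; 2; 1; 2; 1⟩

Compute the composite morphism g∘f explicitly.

  0 f→2 g→1
  1 f→1 g→2
result: ⟨1; 2⟩

Answer: ⟨1; 2⟩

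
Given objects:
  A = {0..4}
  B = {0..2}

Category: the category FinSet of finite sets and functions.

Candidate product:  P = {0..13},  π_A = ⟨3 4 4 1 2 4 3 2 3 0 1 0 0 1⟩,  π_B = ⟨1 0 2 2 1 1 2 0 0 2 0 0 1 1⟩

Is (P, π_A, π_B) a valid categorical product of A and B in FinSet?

|A|·|B| = 5·3 = 15;  |P| = 14
  → cardinalities differ; no bijection possible.

Answer: NOT A VALID PRODUCT — |P|=14 ≠ |A|·|B|=15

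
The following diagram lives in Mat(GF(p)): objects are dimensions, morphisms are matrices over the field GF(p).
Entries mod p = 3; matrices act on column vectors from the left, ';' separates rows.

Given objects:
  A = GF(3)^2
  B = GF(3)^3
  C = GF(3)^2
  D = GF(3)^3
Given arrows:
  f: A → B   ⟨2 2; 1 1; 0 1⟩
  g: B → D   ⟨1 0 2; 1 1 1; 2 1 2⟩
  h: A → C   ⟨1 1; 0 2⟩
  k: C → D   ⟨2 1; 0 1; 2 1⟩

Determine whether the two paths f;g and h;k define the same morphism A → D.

Answer: DOES NOT COMMUTE

Work:
1) trace f;g:
  e0=⟨1,0⟩ f→⟨2,1,0⟩ g→⟨2,0,2⟩
  e1=⟨0,1⟩ f→⟨2,1,1⟩ g→⟨1,1,1⟩
  result₁ = ⟨2 1; 0 1; 2 1⟩
2) trace h;k:
  e0=⟨1,0⟩ h→⟨1,0⟩ k→⟨2,0,2⟩
  e1=⟨0,1⟩ h→⟨1,2⟩ k→⟨1,2,1⟩
  result₂ = ⟨2 1; 0 2; 2 1⟩
Equal? NO — does not commute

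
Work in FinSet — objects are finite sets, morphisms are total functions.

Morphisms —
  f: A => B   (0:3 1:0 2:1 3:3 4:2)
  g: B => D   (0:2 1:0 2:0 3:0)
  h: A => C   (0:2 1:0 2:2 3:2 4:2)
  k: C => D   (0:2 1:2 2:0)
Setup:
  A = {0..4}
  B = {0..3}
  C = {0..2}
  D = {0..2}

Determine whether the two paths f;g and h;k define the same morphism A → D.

Along f;g (path 1):
  0 f=>3 g=>0
  1 f=>0 g=>2
  2 f=>1 g=>0
  3 f=>3 g=>0
  4 f=>2 g=>0
  ⟦path⟧₁ = (0:0 1:2 2:0 3:0 4:0)
Along h;k (path 2):
  0 h=>2 k=>0
  1 h=>0 k=>2
  2 h=>2 k=>0
  3 h=>2 k=>0
  4 h=>2 k=>0
  ⟦path⟧₂ = (0:0 1:2 2:0 3:0 4:0)
Equal? same morphism ✓

Answer: COMMUTES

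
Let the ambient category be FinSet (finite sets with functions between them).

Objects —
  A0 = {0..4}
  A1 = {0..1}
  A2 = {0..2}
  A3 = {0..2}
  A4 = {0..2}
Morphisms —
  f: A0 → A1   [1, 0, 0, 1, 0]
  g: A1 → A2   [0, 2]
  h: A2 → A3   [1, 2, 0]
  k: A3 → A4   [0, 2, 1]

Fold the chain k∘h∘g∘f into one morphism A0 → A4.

Answer: [0, 2, 2, 0, 2]

Derivation:
  0 f→1 g→2 h→0 k→0
  1 f→0 g→0 h→1 k→2
  2 f→0 g→0 h→1 k→2
  3 f→1 g→2 h→0 k→0
  4 f→0 g→0 h→1 k→2
⟦path⟧: [0, 2, 2, 0, 2]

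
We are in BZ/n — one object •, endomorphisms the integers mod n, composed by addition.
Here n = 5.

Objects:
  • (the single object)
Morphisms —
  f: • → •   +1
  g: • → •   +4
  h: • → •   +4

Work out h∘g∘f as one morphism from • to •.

  0 +1≡1 +4≡0 +4≡4  (mod 5)
composite: +4

Answer: +4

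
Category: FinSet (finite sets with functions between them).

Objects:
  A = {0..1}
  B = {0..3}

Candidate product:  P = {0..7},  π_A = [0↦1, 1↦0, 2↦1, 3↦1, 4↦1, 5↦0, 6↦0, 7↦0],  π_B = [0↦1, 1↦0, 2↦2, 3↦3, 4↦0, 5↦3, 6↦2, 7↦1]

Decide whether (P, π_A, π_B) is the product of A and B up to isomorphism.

|A|·|B| = 2·4 = 8;  |P| = 8
Check the pairing map k ↦ (π_A(k), π_B(k)):
  0 ↦ (1,1)
  1 ↦ (0,0)
  2 ↦ (1,2)
  3 ↦ (1,3)
  4 ↦ (1,0)
  5 ↦ (0,3)
  6 ↦ (0,2)
  7 ↦ (0,1)
distinct pairs in image: 8 / 8 needed
  → bijection onto A×B; projections well-typed.

Answer: VALID PRODUCT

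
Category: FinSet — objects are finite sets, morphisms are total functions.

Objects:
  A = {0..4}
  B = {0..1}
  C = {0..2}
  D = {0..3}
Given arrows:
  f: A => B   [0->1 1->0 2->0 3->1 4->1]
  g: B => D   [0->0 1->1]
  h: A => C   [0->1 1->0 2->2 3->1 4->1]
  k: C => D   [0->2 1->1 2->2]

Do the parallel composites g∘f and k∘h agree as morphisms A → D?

Answer: DOES NOT COMMUTE

Trace:
Path 1 = f;g:
  0 f=>1 g=>1
  1 f=>0 g=>0
  2 f=>0 g=>0
  3 f=>1 g=>1
  4 f=>1 g=>1
  ⟦path⟧₁ = [0->1 1->0 2->0 3->1 4->1]
Path 2 = h;k:
  0 h=>1 k=>1
  1 h=>0 k=>2
  2 h=>2 k=>2
  3 h=>1 k=>1
  4 h=>1 k=>1
  ⟦path⟧₂ = [0->1 1->2 2->2 3->1 4->1]
Equal? differ; not commutative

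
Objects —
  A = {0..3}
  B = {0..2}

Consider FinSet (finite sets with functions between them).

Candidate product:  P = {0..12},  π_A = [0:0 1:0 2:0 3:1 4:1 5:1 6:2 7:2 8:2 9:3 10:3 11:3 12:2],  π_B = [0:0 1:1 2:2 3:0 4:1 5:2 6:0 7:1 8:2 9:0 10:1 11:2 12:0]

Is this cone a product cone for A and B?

Answer: NOT A VALID PRODUCT — |P|=13 ≠ |A|·|B|=12

Work:
|A|·|B| = 4·3 = 12;  |P| = 13
  → cardinalities differ; no bijection possible.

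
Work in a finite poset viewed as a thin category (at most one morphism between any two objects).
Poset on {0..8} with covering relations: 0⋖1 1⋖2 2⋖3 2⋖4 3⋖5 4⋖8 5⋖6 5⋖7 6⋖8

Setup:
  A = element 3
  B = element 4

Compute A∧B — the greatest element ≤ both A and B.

Answer: A∧B = 2

Trace:
Lower bounds of A=3 and B=4: {0,1,2}
  0 ⊑ 2
  1 ⊑ 2
  2 ⊑ 2
glb = 2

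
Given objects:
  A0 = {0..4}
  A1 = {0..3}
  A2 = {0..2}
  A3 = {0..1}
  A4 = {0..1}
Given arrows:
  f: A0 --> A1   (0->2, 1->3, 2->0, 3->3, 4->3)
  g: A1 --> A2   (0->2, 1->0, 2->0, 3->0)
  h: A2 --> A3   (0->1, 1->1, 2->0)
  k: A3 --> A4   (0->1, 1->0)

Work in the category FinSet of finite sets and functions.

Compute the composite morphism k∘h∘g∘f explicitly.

Answer: (0->0, 1->0, 2->1, 3->0, 4->0)

Derivation:
  0 f-->2 g-->0 h-->1 k-->0
  1 f-->3 g-->0 h-->1 k-->0
  2 f-->0 g-->2 h-->0 k-->1
  3 f-->3 g-->0 h-->1 k-->0
  4 f-->3 g-->0 h-->1 k-->0
composite: (0->0, 1->0, 2->1, 3->0, 4->0)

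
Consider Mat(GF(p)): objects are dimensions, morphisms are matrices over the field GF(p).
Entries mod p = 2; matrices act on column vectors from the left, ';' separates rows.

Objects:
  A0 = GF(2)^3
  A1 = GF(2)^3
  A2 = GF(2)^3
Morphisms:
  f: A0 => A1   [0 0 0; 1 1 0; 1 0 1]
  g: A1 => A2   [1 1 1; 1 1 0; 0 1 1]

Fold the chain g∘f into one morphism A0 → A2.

  e0=⟨1,0,0⟩ f=>⟨0,1,1⟩ g=>⟨0,1,0⟩
  e1=⟨0,1,0⟩ f=>⟨0,1,0⟩ g=>⟨1,1,1⟩
  e2=⟨0,0,1⟩ f=>⟨0,0,1⟩ g=>⟨1,0,1⟩
composite: [0 1 1; 1 1 0; 0 1 1]

Answer: [0 1 1; 1 1 0; 0 1 1]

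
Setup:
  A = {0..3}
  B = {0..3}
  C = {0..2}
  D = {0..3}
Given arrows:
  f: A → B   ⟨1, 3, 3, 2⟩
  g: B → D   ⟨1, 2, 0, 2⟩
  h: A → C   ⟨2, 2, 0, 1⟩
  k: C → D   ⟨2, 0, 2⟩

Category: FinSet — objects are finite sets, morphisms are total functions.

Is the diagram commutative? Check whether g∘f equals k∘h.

Answer: COMMUTES

Work:
1) trace f;g:
  0 f→1 g→2
  1 f→3 g→2
  2 f→3 g→2
  3 f→2 g→0
  ⟦path⟧₁ = ⟨2, 2, 2, 0⟩
2) trace h;k:
  0 h→2 k→2
  1 h→2 k→2
  2 h→0 k→2
  3 h→1 k→0
  ⟦path⟧₂ = ⟨2, 2, 2, 0⟩
Equal? equal; square commutes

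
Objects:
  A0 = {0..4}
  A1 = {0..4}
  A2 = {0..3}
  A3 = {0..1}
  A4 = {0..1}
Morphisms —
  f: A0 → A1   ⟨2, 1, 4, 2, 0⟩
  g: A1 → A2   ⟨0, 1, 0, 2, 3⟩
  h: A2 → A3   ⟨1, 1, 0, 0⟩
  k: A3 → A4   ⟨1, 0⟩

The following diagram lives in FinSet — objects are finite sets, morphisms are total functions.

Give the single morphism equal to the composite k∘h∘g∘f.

  0 f→2 g→0 h→1 k→0
  1 f→1 g→1 h→1 k→0
  2 f→4 g→3 h→0 k→1
  3 f→2 g→0 h→1 k→0
  4 f→0 g→0 h→1 k→0
composite: ⟨0, 0, 1, 0, 0⟩

Answer: ⟨0, 0, 1, 0, 0⟩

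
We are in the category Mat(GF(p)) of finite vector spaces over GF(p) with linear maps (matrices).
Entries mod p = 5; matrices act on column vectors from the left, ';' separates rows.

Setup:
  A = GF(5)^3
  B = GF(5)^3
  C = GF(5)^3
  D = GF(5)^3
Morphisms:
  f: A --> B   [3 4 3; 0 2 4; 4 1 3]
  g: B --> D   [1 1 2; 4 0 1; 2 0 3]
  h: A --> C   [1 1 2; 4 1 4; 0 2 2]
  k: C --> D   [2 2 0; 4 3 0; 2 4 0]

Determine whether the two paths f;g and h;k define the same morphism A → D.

Answer: DOES NOT COMMUTE

Trace:
Path 1 = f;g:
  e0=⟨1,0,0⟩ f-->⟨3,0,4⟩ g-->⟨1,1,3⟩
  e1=⟨0,1,0⟩ f-->⟨4,2,1⟩ g-->⟨3,2,1⟩
  e2=⟨0,0,1⟩ f-->⟨3,4,3⟩ g-->⟨3,0,0⟩
  result₁ = [1 3 3; 1 2 0; 3 1 0]
Path 2 = h;k:
  e0=⟨1,0,0⟩ h-->⟨1,4,0⟩ k-->⟨0,1,3⟩
  e1=⟨0,1,0⟩ h-->⟨1,1,2⟩ k-->⟨4,2,1⟩
  e2=⟨0,0,1⟩ h-->⟨2,4,2⟩ k-->⟨2,0,0⟩
  result₂ = [0 4 2; 1 2 0; 3 1 0]
Equal? differ; not commutative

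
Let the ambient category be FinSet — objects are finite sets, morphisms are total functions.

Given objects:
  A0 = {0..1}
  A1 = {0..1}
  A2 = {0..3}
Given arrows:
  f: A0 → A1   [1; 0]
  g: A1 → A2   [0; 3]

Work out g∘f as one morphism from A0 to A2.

Answer: [3; 0]

Work:
  0 f→1 g→3
  1 f→0 g→0
⟦path⟧: [3; 0]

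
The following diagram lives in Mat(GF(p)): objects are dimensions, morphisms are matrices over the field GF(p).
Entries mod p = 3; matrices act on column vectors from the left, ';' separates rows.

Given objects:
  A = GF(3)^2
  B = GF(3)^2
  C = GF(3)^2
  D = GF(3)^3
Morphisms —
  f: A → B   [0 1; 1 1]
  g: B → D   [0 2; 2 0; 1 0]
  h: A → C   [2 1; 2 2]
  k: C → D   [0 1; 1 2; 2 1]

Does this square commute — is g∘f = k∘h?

Along f;g (path 1):
  e0=⟨1,0⟩ f→⟨0,1⟩ g→⟨2,0,0⟩
  e1=⟨0,1⟩ f→⟨1,1⟩ g→⟨2,2,1⟩
  ⟦path⟧₁ = [2 2; 0 2; 0 1]
Along h;k (path 2):
  e0=⟨1,0⟩ h→⟨2,2⟩ k→⟨2,0,0⟩
  e1=⟨0,1⟩ h→⟨1,2⟩ k→⟨2,2,1⟩
  ⟦path⟧₂ = [2 2; 0 2; 0 1]
Equal? YES — commutes

Answer: COMMUTES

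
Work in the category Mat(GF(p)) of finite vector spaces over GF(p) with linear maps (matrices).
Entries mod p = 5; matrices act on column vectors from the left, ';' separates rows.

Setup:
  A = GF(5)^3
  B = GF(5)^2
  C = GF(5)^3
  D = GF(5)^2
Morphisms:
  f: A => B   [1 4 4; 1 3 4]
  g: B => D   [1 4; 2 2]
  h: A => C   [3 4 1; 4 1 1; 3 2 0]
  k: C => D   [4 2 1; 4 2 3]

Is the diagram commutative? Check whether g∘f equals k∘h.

Answer: DOES NOT COMMUTE

Derivation:
Path 1 = f;g:
  e0=⟨1,0,0⟩ f=>⟨1,1⟩ g=>⟨0,4⟩
  e1=⟨0,1,0⟩ f=>⟨4,3⟩ g=>⟨1,4⟩
  e2=⟨0,0,1⟩ f=>⟨4,4⟩ g=>⟨0,1⟩
  composite₁ = [0 1 0; 4 4 1]
Path 2 = h;k:
  e0=⟨1,0,0⟩ h=>⟨3,4,3⟩ k=>⟨3,4⟩
  e1=⟨0,1,0⟩ h=>⟨4,1,2⟩ k=>⟨0,4⟩
  e2=⟨0,0,1⟩ h=>⟨1,1,0⟩ k=>⟨1,1⟩
  composite₂ = [3 0 1; 4 4 1]
Equal? distinct morphisms ✗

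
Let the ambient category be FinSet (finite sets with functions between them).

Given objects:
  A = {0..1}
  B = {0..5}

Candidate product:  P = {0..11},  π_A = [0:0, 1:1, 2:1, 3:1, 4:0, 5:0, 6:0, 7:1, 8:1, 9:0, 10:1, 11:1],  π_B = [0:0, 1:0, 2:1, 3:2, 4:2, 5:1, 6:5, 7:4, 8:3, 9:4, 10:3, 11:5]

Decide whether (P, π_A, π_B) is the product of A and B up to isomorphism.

|A|·|B| = 2·6 = 12;  |P| = 12
Check the pairing map k ↦ (π_A(k), π_B(k)):
  0 : (0,0)
  1 : (1,0)
  2 : (1,1)
  3 : (1,2)
  4 : (0,2)
  5 : (0,1)
  6 : (0,5)
  7 : (1,4)
  8 : (1,3)
  9 : (0,4)
  10 : (1,3)  ✗ repeats pair of k=8
  11 : (1,5)
distinct pairs in image: 11 / 12 needed
  → (1,3) hit at k=8 and k=10

Answer: NOT A VALID PRODUCT — duplicate pair at indices 10,8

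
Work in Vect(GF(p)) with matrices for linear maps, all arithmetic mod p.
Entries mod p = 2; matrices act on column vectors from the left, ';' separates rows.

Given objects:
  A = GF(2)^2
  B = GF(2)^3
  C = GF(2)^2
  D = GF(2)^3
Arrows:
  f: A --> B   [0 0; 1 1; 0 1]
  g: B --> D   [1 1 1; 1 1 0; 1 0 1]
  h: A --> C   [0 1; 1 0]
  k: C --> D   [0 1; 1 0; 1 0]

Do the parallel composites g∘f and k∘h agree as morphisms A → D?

Path 1 = f;g:
  e0=⟨1,0⟩ f-->⟨0,1,0⟩ g-->⟨1,1,0⟩
  e1=⟨0,1⟩ f-->⟨0,1,1⟩ g-->⟨0,1,1⟩
  result₁ = [1 0; 1 1; 0 1]
Path 2 = h;k:
  e0=⟨1,0⟩ h-->⟨0,1⟩ k-->⟨1,0,0⟩
  e1=⟨0,1⟩ h-->⟨1,0⟩ k-->⟨0,1,1⟩
  result₂ = [1 0; 0 1; 0 1]
Equal? distinct morphisms ✗

Answer: DOES NOT COMMUTE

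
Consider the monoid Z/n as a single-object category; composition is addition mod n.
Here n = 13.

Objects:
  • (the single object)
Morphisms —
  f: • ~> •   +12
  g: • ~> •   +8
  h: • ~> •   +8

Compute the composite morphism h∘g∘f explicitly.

  0 +12≡12 +8≡7 +8≡2  (mod 13)
result: +2

Answer: +2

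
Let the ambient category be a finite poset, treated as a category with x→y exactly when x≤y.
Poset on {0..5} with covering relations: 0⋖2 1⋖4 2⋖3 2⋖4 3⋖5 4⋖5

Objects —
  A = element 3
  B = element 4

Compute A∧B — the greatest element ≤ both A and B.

Answer: A∧B = 2

Derivation:
Lower bounds of A=3 and B=4: {0,2}
  0 ≤ 2
  2 ≤ 2
glb = 2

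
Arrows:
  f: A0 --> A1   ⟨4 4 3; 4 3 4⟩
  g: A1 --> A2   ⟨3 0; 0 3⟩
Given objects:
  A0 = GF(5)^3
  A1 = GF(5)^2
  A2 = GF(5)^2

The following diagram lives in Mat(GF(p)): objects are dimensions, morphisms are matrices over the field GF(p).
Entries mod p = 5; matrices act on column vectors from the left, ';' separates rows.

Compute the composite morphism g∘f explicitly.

  e0=⟨1,0,0⟩ f-->⟨4,4⟩ g-->⟨2,2⟩
  e1=⟨0,1,0⟩ f-->⟨4,3⟩ g-->⟨2,4⟩
  e2=⟨0,0,1⟩ f-->⟨3,4⟩ g-->⟨4,2⟩
composite: ⟨2 2 4; 2 4 2⟩

Answer: ⟨2 2 4; 2 4 2⟩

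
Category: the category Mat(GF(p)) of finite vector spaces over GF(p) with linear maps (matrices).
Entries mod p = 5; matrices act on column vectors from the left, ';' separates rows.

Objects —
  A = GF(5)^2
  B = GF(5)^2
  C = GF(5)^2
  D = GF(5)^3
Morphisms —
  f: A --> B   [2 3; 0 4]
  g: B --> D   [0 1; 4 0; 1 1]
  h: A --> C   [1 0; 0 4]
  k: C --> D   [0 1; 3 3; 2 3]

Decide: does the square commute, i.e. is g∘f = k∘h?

1) trace f;g:
  e0=⟨1,0⟩ f-->⟨2,0⟩ g-->⟨0,3,2⟩
  e1=⟨0,1⟩ f-->⟨3,4⟩ g-->⟨4,2,2⟩
  ⟦path⟧₁ = [0 4; 3 2; 2 2]
2) trace h;k:
  e0=⟨1,0⟩ h-->⟨1,0⟩ k-->⟨0,3,2⟩
  e1=⟨0,1⟩ h-->⟨0,4⟩ k-->⟨4,2,2⟩
  ⟦path⟧₂ = [0 4; 3 2; 2 2]
Equal? equal; square commutes

Answer: COMMUTES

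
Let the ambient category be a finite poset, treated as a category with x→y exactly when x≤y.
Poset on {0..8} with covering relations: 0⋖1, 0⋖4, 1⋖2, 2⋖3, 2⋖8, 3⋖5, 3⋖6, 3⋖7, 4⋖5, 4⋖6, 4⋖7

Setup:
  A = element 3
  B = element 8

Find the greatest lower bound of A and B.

Lower bounds of A=3 and B=8: {0,1,2}
  0 <= 2
  1 <= 2
  2 <= 2
glb = 2

Answer: A∧B = 2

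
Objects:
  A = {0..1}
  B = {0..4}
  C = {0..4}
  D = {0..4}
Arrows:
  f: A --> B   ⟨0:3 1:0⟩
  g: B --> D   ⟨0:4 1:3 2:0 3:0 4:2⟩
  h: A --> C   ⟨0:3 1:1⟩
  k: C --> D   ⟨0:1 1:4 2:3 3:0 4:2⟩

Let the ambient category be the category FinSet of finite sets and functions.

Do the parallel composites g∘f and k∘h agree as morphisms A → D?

Answer: COMMUTES

Trace:
1) trace f;g:
  0 f-->3 g-->0
  1 f-->0 g-->4
  ⟦path⟧₁ = ⟨0:0 1:4⟩
2) trace h;k:
  0 h-->3 k-->0
  1 h-->1 k-->4
  ⟦path⟧₂ = ⟨0:0 1:4⟩
Equal? equal; square commutes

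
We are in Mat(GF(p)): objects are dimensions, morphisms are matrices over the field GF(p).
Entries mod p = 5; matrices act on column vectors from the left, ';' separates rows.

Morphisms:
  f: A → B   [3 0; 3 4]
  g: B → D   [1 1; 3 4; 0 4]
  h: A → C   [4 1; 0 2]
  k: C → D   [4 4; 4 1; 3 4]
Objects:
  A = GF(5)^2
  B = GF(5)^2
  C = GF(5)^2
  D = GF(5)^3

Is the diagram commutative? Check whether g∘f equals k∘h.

Answer: DOES NOT COMMUTE

Derivation:
Path 1 = f;g:
  e0=⟨1,0⟩ f→⟨3,3⟩ g→⟨1,1,2⟩
  e1=⟨0,1⟩ f→⟨0,4⟩ g→⟨4,1,1⟩
  ⟦path⟧₁ = [1 4; 1 1; 2 1]
Path 2 = h;k:
  e0=⟨1,0⟩ h→⟨4,0⟩ k→⟨1,1,2⟩
  e1=⟨0,1⟩ h→⟨1,2⟩ k→⟨2,1,1⟩
  ⟦path⟧₂ = [1 2; 1 1; 2 1]
Equal? NO — does not commute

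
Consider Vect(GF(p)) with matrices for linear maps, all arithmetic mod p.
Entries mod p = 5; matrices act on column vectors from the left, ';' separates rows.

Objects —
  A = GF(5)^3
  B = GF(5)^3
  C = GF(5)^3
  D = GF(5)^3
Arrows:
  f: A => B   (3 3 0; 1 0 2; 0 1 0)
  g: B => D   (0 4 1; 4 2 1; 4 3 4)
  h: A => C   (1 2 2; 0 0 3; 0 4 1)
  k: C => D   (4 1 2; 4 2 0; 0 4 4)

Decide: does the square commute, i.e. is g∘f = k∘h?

Along f;g (path 1):
  e0=(1,0,0) f=>(3,1,0) g=>(4,4,0)
  e1=(0,1,0) f=>(3,0,1) g=>(1,3,1)
  e2=(0,0,1) f=>(0,2,0) g=>(3,4,1)
  result₁ = (4 1 3; 4 3 4; 0 1 1)
Along h;k (path 2):
  e0=(1,0,0) h=>(1,0,0) k=>(4,4,0)
  e1=(0,1,0) h=>(2,0,4) k=>(1,3,1)
  e2=(0,0,1) h=>(2,3,1) k=>(3,4,1)
  result₂ = (4 1 3; 4 3 4; 0 1 1)
Equal? same morphism ✓

Answer: COMMUTES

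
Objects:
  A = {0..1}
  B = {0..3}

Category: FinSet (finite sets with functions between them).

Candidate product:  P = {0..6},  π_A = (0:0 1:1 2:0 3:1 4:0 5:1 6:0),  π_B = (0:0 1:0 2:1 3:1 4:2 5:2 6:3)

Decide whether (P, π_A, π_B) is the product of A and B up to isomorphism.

|A|·|B| = 2·4 = 8;  |P| = 7
  → cardinalities differ; no bijection possible.

Answer: NOT A VALID PRODUCT — |P|=7 ≠ |A|·|B|=8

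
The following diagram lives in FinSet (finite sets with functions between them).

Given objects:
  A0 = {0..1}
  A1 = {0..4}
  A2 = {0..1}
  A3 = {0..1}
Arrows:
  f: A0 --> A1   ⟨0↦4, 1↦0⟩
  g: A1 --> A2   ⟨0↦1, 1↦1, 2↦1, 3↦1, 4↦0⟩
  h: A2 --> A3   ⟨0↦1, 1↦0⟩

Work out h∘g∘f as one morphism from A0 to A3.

  0 f-->4 g-->0 h-->1
  1 f-->0 g-->1 h-->0
result: ⟨0↦1, 1↦0⟩

Answer: ⟨0↦1, 1↦0⟩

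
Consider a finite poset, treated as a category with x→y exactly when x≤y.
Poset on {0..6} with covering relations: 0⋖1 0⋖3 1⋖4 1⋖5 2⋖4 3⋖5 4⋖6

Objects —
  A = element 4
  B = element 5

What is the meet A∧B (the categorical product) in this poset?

Answer: A∧B = 1

Derivation:
{x : x≤A ∧ x≤B} = {0,1}  (A=4, B=5)
  0 ≤ 1
  1 ≤ 1
glb = 1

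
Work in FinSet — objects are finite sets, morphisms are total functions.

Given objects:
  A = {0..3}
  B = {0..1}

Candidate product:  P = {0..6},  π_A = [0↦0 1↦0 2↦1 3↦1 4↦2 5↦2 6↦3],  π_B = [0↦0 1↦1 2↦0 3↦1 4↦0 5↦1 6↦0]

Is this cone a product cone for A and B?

|A|·|B| = 4·2 = 8;  |P| = 7
  → cardinalities differ; no bijection possible.

Answer: NOT A VALID PRODUCT — |P|=7 ≠ |A|·|B|=8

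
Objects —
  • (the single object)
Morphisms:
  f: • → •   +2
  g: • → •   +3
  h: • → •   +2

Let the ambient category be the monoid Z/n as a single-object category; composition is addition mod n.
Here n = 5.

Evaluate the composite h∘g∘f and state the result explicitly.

  0 +2≡2 +3≡0 +2≡2  (mod 5)
⟦path⟧: +2

Answer: +2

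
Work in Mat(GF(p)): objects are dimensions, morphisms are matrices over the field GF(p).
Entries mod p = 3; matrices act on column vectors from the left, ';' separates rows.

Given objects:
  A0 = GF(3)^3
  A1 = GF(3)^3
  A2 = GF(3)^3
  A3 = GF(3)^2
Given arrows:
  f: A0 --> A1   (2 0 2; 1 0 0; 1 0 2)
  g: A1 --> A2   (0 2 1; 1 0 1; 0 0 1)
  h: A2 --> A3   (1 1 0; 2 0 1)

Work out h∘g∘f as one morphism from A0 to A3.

Answer: (0 0 0; 1 0 0)

Trace:
  e0=⟨1,0,0⟩ f-->⟨2,1,1⟩ g-->⟨0,0,1⟩ h-->⟨0,1⟩
  e1=⟨0,1,0⟩ f-->⟨0,0,0⟩ g-->⟨0,0,0⟩ h-->⟨0,0⟩
  e2=⟨0,0,1⟩ f-->⟨2,0,2⟩ g-->⟨2,1,2⟩ h-->⟨0,0⟩
result: (0 0 0; 1 0 0)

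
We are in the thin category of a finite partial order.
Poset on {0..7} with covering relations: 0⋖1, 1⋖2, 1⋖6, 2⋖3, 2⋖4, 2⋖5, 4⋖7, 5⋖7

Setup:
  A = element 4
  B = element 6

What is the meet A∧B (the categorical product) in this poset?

Common predecessors of 4,6: {0,1}
  0 <= 1
  1 <= 1
glb = 1

Answer: A∧B = 1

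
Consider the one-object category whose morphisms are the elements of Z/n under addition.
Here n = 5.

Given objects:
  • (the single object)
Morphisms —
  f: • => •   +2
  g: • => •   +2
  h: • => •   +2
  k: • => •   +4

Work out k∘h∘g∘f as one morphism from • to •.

Answer: +0

Derivation:
  0 +2≡2 +2≡4 +2≡1 +4≡0  (mod 5)
result: +0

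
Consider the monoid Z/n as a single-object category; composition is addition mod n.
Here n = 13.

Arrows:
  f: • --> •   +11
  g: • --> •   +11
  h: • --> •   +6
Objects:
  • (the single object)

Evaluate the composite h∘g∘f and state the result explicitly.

  0 +11≡11 +11≡9 +6≡2  (mod 13)
⟦path⟧: +2

Answer: +2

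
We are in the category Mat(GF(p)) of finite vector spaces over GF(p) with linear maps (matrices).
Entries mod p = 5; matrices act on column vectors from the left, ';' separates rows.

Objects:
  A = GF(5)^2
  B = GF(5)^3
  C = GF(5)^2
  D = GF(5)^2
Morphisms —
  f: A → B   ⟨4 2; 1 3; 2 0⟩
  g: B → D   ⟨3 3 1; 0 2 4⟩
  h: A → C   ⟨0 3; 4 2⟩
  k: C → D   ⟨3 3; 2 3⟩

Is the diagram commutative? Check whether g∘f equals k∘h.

Along f;g (path 1):
  e0=(1,0) f→(4,1,2) g→(2,0)
  e1=(0,1) f→(2,3,0) g→(0,1)
  composite₁ = ⟨2 0; 0 1⟩
Along h;k (path 2):
  e0=(1,0) h→(0,4) k→(2,2)
  e1=(0,1) h→(3,2) k→(0,2)
  composite₂ = ⟨2 0; 2 2⟩
Equal? distinct morphisms ✗

Answer: DOES NOT COMMUTE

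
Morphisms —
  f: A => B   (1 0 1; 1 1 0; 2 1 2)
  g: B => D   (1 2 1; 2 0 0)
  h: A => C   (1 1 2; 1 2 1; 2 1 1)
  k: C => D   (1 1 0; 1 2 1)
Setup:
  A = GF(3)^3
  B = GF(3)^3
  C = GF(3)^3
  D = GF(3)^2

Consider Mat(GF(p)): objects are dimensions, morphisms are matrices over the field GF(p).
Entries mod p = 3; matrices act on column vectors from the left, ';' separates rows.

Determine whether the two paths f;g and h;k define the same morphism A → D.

Along f;g (path 1):
  e0=⟨1,0,0⟩ f=>⟨1,1,2⟩ g=>⟨2,2⟩
  e1=⟨0,1,0⟩ f=>⟨0,1,1⟩ g=>⟨0,0⟩
  e2=⟨0,0,1⟩ f=>⟨1,0,2⟩ g=>⟨0,2⟩
  result₁ = (2 0 0; 2 0 2)
Along h;k (path 2):
  e0=⟨1,0,0⟩ h=>⟨1,1,2⟩ k=>⟨2,2⟩
  e1=⟨0,1,0⟩ h=>⟨1,2,1⟩ k=>⟨0,0⟩
  e2=⟨0,0,1⟩ h=>⟨2,1,1⟩ k=>⟨0,2⟩
  result₂ = (2 0 0; 2 0 2)
Equal? same morphism ✓

Answer: COMMUTES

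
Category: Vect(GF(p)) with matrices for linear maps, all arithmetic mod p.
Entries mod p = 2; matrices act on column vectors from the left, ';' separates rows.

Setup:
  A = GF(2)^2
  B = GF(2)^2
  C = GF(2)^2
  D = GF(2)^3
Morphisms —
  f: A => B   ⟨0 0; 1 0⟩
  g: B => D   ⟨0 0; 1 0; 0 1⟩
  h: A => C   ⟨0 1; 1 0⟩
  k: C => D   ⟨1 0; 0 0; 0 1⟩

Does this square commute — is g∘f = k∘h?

Answer: DOES NOT COMMUTE

Derivation:
Along f;g (path 1):
  e0=(1,0) f=>(0,1) g=>(0,0,1)
  e1=(0,1) f=>(0,0) g=>(0,0,0)
  composite₁ = ⟨0 0; 0 0; 1 0⟩
Along h;k (path 2):
  e0=(1,0) h=>(0,1) k=>(0,0,1)
  e1=(0,1) h=>(1,0) k=>(1,0,0)
  composite₂ = ⟨0 1; 0 0; 1 0⟩
Equal? NO — does not commute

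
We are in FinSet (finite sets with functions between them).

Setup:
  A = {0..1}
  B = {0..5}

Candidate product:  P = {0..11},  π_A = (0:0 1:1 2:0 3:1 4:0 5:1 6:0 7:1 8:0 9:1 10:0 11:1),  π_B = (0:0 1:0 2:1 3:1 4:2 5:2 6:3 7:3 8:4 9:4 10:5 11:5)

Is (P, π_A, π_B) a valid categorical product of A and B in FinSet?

|A|·|B| = 2·6 = 12;  |P| = 12
Check the pairing map k ↦ (π_A(k), π_B(k)):
  0 : (0,0)
  1 : (1,0)
  2 : (0,1)
  3 : (1,1)
  4 : (0,2)
  5 : (1,2)
  6 : (0,3)
  7 : (1,3)
  8 : (0,4)
  9 : (1,4)
  10 : (0,5)
  11 : (1,5)
distinct pairs in image: 12 / 12 needed
  → bijection onto A×B; projections well-typed.

Answer: VALID PRODUCT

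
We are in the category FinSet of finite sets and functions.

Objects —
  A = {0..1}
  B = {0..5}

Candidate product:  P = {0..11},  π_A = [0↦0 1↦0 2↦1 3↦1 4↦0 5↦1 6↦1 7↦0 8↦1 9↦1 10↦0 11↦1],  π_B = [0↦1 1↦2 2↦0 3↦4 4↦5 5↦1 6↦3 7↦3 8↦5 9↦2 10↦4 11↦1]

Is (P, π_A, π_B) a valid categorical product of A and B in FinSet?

Answer: NOT A VALID PRODUCT — duplicate pair at indices 5,11

Derivation:
|A|·|B| = 2·6 = 12;  |P| = 12
Check the pairing map k ↦ (π_A(k), π_B(k)):
  0 ↦ (0,1)
  1 ↦ (0,2)
  2 ↦ (1,0)
  3 ↦ (1,4)
  4 ↦ (0,5)
  5 ↦ (1,1)
  6 ↦ (1,3)
  7 ↦ (0,3)
  8 ↦ (1,5)
  9 ↦ (1,2)
  10 ↦ (0,4)
  11 ↦ (1,1)  ✗ repeats pair of k=5
distinct pairs in image: 11 / 12 needed
  → (1,1) hit at k=5 and k=11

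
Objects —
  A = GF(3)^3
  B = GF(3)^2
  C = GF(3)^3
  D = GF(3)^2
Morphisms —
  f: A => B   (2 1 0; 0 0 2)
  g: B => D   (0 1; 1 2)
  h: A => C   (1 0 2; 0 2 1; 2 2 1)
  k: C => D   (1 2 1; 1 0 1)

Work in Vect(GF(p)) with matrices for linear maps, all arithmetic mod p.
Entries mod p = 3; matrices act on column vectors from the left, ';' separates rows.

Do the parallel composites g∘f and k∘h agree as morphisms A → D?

Path 1 = f;g:
  e0=[1,0,0] f=>[2,0] g=>[0,2]
  e1=[0,1,0] f=>[1,0] g=>[0,1]
  e2=[0,0,1] f=>[0,2] g=>[2,1]
  ⟦path⟧₁ = (0 0 2; 2 1 1)
Path 2 = h;k:
  e0=[1,0,0] h=>[1,0,2] k=>[0,0]
  e1=[0,1,0] h=>[0,2,2] k=>[0,2]
  e2=[0,0,1] h=>[2,1,1] k=>[2,0]
  ⟦path⟧₂ = (0 0 2; 0 2 0)
Equal? distinct morphisms ✗

Answer: DOES NOT COMMUTE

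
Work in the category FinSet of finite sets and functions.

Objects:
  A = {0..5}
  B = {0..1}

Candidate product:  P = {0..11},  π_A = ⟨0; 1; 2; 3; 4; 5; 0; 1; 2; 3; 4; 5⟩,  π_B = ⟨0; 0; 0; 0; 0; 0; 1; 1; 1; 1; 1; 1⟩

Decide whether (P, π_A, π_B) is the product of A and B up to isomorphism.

Answer: VALID PRODUCT

Trace:
|A|·|B| = 6·2 = 12;  |P| = 12
Check the pairing map k ↦ (π_A(k), π_B(k)):
  0 -> (0,0)
  1 -> (1,0)
  2 -> (2,0)
  3 -> (3,0)
  4 -> (4,0)
  5 -> (5,0)
  6 -> (0,1)
  7 -> (1,1)
  8 -> (2,1)
  9 -> (3,1)
  10 -> (4,1)
  11 -> (5,1)
distinct pairs in image: 12 / 12 needed
  → bijection onto A×B; projections well-typed.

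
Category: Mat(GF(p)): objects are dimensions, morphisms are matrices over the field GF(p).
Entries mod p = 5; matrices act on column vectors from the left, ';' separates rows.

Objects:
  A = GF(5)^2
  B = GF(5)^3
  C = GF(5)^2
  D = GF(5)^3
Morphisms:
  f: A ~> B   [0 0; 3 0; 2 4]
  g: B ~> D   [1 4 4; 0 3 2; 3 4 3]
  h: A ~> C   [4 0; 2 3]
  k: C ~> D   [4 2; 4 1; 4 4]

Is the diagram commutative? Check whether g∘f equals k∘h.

Path 1 = f;g:
  e0=⟨1,0⟩ f~>⟨0,3,2⟩ g~>⟨0,3,3⟩
  e1=⟨0,1⟩ f~>⟨0,0,4⟩ g~>⟨1,3,2⟩
  composite₁ = [0 1; 3 3; 3 2]
Path 2 = h;k:
  e0=⟨1,0⟩ h~>⟨4,2⟩ k~>⟨0,3,4⟩
  e1=⟨0,1⟩ h~>⟨0,3⟩ k~>⟨1,3,2⟩
  composite₂ = [0 1; 3 3; 4 2]
Equal? differ; not commutative

Answer: DOES NOT COMMUTE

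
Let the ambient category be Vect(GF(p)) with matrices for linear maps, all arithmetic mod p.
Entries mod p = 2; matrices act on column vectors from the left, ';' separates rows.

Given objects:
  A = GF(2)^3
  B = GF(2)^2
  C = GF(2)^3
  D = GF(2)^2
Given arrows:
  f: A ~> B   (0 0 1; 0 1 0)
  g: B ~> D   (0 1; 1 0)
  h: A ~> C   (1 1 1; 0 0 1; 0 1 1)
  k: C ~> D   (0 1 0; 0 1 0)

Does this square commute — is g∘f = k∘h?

Answer: DOES NOT COMMUTE

Trace:
1) trace f;g:
  e0=[1,0,0] f~>[0,0] g~>[0,0]
  e1=[0,1,0] f~>[0,1] g~>[1,0]
  e2=[0,0,1] f~>[1,0] g~>[0,1]
  result₁ = (0 1 0; 0 0 1)
2) trace h;k:
  e0=[1,0,0] h~>[1,0,0] k~>[0,0]
  e1=[0,1,0] h~>[1,0,1] k~>[0,0]
  e2=[0,0,1] h~>[1,1,1] k~>[1,1]
  result₂ = (0 0 1; 0 0 1)
Equal? distinct morphisms ✗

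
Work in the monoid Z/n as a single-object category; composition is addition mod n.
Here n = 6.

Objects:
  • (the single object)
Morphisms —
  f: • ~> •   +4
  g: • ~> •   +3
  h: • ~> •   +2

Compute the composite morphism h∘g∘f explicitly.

  0 +4≡4 +3≡1 +2≡3  (mod 6)
result: +3

Answer: +3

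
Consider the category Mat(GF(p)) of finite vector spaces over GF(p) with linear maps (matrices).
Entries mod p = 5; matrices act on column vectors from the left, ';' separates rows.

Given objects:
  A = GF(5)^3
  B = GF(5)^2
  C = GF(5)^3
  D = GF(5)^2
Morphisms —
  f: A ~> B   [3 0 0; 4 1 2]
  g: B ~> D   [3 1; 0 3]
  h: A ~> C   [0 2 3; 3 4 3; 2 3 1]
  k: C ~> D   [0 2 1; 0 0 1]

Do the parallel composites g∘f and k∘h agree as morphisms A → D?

Answer: COMMUTES

Derivation:
Path 1 = f;g:
  e0=⟨1,0,0⟩ f~>⟨3,4⟩ g~>⟨3,2⟩
  e1=⟨0,1,0⟩ f~>⟨0,1⟩ g~>⟨1,3⟩
  e2=⟨0,0,1⟩ f~>⟨0,2⟩ g~>⟨2,1⟩
  ⟦path⟧₁ = [3 1 2; 2 3 1]
Path 2 = h;k:
  e0=⟨1,0,0⟩ h~>⟨0,3,2⟩ k~>⟨3,2⟩
  e1=⟨0,1,0⟩ h~>⟨2,4,3⟩ k~>⟨1,3⟩
  e2=⟨0,0,1⟩ h~>⟨3,3,1⟩ k~>⟨2,1⟩
  ⟦path⟧₂ = [3 1 2; 2 3 1]
Equal? equal; square commutes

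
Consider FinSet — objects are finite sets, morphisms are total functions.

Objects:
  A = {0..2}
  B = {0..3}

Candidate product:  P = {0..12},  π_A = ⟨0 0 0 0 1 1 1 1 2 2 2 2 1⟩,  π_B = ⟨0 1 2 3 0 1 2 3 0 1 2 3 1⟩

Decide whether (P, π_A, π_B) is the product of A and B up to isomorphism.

Answer: NOT A VALID PRODUCT — |P|=13 ≠ |A|·|B|=12

Trace:
|A|·|B| = 3·4 = 12;  |P| = 13
  → cardinalities differ; no bijection possible.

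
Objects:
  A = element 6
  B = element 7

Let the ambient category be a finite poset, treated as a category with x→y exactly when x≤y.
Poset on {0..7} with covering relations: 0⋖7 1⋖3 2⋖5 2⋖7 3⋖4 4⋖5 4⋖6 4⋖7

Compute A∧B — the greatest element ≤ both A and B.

{x : x≤A ∧ x≤B} = {1,3,4}  (A=6, B=7)
  1 ≤ 4
  3 ≤ 4
  4 ≤ 4
glb = 4

Answer: A∧B = 4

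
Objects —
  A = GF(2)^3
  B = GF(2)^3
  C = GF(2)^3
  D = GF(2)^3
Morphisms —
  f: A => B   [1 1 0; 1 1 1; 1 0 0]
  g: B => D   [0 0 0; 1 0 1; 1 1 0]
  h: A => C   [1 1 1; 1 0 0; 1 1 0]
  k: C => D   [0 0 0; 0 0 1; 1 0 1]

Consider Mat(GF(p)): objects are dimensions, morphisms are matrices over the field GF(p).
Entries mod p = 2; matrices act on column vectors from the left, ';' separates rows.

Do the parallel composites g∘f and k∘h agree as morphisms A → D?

Answer: DOES NOT COMMUTE

Derivation:
Path 1 = f;g:
  e0=(1,0,0) f=>(1,1,1) g=>(0,0,0)
  e1=(0,1,0) f=>(1,1,0) g=>(0,1,0)
  e2=(0,0,1) f=>(0,1,0) g=>(0,0,1)
  composite₁ = [0 0 0; 0 1 0; 0 0 1]
Path 2 = h;k:
  e0=(1,0,0) h=>(1,1,1) k=>(0,1,0)
  e1=(0,1,0) h=>(1,0,1) k=>(0,1,0)
  e2=(0,0,1) h=>(1,0,0) k=>(0,0,1)
  composite₂ = [0 0 0; 1 1 0; 0 0 1]
Equal? NO — does not commute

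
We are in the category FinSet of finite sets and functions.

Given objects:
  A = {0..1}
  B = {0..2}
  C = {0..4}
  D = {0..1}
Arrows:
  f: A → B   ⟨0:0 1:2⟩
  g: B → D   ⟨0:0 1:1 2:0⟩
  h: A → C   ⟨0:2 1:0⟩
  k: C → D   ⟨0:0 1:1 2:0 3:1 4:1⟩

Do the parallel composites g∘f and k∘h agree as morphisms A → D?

Answer: COMMUTES

Trace:
Path 1 = f;g:
  0 f→0 g→0
  1 f→2 g→0
  ⟦path⟧₁ = ⟨0:0 1:0⟩
Path 2 = h;k:
  0 h→2 k→0
  1 h→0 k→0
  ⟦path⟧₂ = ⟨0:0 1:0⟩
Equal? equal; square commutes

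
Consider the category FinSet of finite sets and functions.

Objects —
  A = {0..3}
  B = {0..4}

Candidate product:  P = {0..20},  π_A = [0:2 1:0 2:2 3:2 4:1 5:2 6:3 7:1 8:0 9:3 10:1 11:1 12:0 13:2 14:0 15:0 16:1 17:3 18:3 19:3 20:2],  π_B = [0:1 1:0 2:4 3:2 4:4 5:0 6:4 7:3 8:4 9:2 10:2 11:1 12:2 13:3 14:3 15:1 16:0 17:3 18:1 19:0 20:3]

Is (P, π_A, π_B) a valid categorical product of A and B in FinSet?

|A|·|B| = 4·5 = 20;  |P| = 21
  → cardinalities differ; no bijection possible.

Answer: NOT A VALID PRODUCT — |P|=21 ≠ |A|·|B|=20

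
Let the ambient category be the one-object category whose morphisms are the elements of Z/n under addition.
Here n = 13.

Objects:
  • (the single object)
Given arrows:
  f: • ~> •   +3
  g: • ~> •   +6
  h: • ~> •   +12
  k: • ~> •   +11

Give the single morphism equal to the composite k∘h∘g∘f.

  0 +3≡3 +6≡9 +12≡8 +11≡6  (mod 13)
composite: +6

Answer: +6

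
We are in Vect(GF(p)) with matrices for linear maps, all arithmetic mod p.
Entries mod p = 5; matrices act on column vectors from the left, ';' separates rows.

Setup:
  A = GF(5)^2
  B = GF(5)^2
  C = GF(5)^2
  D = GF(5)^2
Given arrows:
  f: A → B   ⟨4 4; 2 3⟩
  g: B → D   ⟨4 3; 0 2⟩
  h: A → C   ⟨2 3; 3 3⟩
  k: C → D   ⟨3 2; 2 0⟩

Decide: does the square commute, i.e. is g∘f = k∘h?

Answer: COMMUTES

Work:
1) trace f;g:
  e0=(1,0) f→(4,2) g→(2,4)
  e1=(0,1) f→(4,3) g→(0,1)
  result₁ = ⟨2 0; 4 1⟩
2) trace h;k:
  e0=(1,0) h→(2,3) k→(2,4)
  e1=(0,1) h→(3,3) k→(0,1)
  result₂ = ⟨2 0; 4 1⟩
Equal? YES — commutes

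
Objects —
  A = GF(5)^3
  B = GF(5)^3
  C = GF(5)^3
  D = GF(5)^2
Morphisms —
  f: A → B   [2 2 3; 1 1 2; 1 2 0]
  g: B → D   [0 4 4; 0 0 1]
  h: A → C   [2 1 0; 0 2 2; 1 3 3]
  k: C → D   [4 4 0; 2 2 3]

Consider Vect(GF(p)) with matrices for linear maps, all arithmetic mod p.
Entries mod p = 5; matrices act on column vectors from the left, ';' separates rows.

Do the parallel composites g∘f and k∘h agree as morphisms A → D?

1) trace f;g:
  e0=[1,0,0] f→[2,1,1] g→[3,1]
  e1=[0,1,0] f→[2,1,2] g→[2,2]
  e2=[0,0,1] f→[3,2,0] g→[3,0]
  result₁ = [3 2 3; 1 2 0]
2) trace h;k:
  e0=[1,0,0] h→[2,0,1] k→[3,2]
  e1=[0,1,0] h→[1,2,3] k→[2,0]
  e2=[0,0,1] h→[0,2,3] k→[3,3]
  result₂ = [3 2 3; 2 0 3]
Equal? differ; not commutative

Answer: DOES NOT COMMUTE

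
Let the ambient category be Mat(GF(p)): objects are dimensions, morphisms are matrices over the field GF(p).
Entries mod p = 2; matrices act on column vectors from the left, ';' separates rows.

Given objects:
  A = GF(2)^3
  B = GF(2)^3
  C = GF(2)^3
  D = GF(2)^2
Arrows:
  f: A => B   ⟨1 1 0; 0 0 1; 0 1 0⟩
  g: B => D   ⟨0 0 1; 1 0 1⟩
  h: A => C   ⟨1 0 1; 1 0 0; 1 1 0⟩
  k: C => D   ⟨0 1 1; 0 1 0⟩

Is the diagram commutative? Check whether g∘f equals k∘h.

Answer: COMMUTES

Derivation:
Along f;g (path 1):
  e0=⟨1,0,0⟩ f=>⟨1,0,0⟩ g=>⟨0,1⟩
  e1=⟨0,1,0⟩ f=>⟨1,0,1⟩ g=>⟨1,0⟩
  e2=⟨0,0,1⟩ f=>⟨0,1,0⟩ g=>⟨0,0⟩
  composite₁ = ⟨0 1 0; 1 0 0⟩
Along h;k (path 2):
  e0=⟨1,0,0⟩ h=>⟨1,1,1⟩ k=>⟨0,1⟩
  e1=⟨0,1,0⟩ h=>⟨0,0,1⟩ k=>⟨1,0⟩
  e2=⟨0,0,1⟩ h=>⟨1,0,0⟩ k=>⟨0,0⟩
  composite₂ = ⟨0 1 0; 1 0 0⟩
Equal? YES — commutes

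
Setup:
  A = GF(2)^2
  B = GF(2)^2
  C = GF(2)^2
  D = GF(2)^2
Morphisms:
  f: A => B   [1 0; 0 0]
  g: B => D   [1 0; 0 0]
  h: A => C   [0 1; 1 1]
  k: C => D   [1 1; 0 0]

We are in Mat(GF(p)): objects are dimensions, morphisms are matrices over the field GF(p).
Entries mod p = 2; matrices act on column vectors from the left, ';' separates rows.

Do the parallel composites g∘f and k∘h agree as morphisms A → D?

Path 1 = f;g:
  e0=⟨1,0⟩ f=>⟨1,0⟩ g=>⟨1,0⟩
  e1=⟨0,1⟩ f=>⟨0,0⟩ g=>⟨0,0⟩
  composite₁ = [1 0; 0 0]
Path 2 = h;k:
  e0=⟨1,0⟩ h=>⟨0,1⟩ k=>⟨1,0⟩
  e1=⟨0,1⟩ h=>⟨1,1⟩ k=>⟨0,0⟩
  composite₂ = [1 0; 0 0]
Equal? equal; square commutes

Answer: COMMUTES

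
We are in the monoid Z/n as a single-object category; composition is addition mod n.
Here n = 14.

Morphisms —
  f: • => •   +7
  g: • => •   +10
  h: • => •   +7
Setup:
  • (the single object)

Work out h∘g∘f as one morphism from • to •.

  0 +7≡7 +10≡3 +7≡10  (mod 14)
result: +10

Answer: +10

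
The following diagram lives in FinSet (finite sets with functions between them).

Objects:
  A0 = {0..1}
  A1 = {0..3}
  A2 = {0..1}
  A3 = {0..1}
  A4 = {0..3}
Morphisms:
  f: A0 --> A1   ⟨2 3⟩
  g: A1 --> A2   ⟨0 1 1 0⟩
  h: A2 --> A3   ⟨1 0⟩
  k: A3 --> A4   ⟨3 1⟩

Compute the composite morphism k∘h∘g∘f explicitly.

Answer: ⟨3 1⟩

Derivation:
  0 f-->2 g-->1 h-->0 k-->3
  1 f-->3 g-->0 h-->1 k-->1
composite: ⟨3 1⟩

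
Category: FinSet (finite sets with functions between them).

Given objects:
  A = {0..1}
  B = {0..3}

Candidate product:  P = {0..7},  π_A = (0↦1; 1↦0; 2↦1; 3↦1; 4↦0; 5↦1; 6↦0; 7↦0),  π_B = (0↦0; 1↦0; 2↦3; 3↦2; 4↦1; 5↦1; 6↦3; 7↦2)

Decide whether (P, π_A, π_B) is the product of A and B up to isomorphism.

Answer: VALID PRODUCT

Work:
|A|·|B| = 2·4 = 8;  |P| = 8
Check the pairing map k ↦ (π_A(k), π_B(k)):
  0 ↦ (1,0)
  1 ↦ (0,0)
  2 ↦ (1,3)
  3 ↦ (1,2)
  4 ↦ (0,1)
  5 ↦ (1,1)
  6 ↦ (0,3)
  7 ↦ (0,2)
distinct pairs in image: 8 / 8 needed
  → bijection onto A×B; projections well-typed.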